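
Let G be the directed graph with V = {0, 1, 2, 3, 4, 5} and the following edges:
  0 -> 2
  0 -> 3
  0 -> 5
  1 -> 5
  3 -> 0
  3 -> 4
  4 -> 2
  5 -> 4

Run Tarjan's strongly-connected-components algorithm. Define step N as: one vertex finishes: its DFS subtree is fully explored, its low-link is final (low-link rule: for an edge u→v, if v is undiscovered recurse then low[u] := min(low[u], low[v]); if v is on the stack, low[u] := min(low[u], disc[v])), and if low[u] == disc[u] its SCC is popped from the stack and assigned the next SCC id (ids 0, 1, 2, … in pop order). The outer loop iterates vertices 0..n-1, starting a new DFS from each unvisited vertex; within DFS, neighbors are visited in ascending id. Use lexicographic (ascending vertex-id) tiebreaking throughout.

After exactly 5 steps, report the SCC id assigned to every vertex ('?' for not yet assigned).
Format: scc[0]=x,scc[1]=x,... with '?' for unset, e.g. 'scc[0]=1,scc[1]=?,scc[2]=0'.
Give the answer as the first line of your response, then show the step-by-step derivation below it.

scc[0]=3,scc[1]=?,scc[2]=0,scc[3]=3,scc[4]=1,scc[5]=2

step 1: low=(low[0]=0,low[1]=?,low[2]=1,low[3]=?,low[4]=?,low[5]=?); scc=(scc[0]=?,scc[1]=?,scc[2]=0,scc[3]=?,scc[4]=?,scc[5]=?)
step 2: low=(low[0]=0,low[1]=?,low[2]=1,low[3]=0,low[4]=3,low[5]=?); scc=(scc[0]=?,scc[1]=?,scc[2]=0,scc[3]=?,scc[4]=1,scc[5]=?)
step 3: low=(low[0]=0,low[1]=?,low[2]=1,low[3]=0,low[4]=3,low[5]=?); scc=(scc[0]=?,scc[1]=?,scc[2]=0,scc[3]=?,scc[4]=1,scc[5]=?)
step 4: low=(low[0]=0,low[1]=?,low[2]=1,low[3]=0,low[4]=3,low[5]=4); scc=(scc[0]=?,scc[1]=?,scc[2]=0,scc[3]=?,scc[4]=1,scc[5]=2)
step 5: low=(low[0]=0,low[1]=?,low[2]=1,low[3]=0,low[4]=3,low[5]=4); scc=(scc[0]=3,scc[1]=?,scc[2]=0,scc[3]=3,scc[4]=1,scc[5]=2)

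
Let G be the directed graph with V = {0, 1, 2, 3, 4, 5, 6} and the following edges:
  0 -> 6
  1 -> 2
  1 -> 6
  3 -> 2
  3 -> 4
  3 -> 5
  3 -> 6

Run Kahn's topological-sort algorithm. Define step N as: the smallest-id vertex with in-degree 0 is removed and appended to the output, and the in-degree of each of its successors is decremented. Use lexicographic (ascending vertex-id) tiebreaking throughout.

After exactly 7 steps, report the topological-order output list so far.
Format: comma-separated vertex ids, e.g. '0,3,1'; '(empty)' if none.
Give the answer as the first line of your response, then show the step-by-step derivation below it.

0,1,3,2,4,5,6

step 1: output 0; order=[0]; indeg=(0,0,2,0,1,1,2)
step 2: output 1; order=[0,1]; indeg=(0,0,1,0,1,1,1)
step 3: output 3; order=[0,1,3]; indeg=(0,0,0,0,0,0,0)
step 4: output 2; order=[0,1,3,2]; indeg=(0,0,0,0,0,0,0)
step 5: output 4; order=[0,1,3,2,4]; indeg=(0,0,0,0,0,0,0)
step 6: output 5; order=[0,1,3,2,4,5]; indeg=(0,0,0,0,0,0,0)
step 7: output 6; order=[0,1,3,2,4,5,6]; indeg=(0,0,0,0,0,0,0)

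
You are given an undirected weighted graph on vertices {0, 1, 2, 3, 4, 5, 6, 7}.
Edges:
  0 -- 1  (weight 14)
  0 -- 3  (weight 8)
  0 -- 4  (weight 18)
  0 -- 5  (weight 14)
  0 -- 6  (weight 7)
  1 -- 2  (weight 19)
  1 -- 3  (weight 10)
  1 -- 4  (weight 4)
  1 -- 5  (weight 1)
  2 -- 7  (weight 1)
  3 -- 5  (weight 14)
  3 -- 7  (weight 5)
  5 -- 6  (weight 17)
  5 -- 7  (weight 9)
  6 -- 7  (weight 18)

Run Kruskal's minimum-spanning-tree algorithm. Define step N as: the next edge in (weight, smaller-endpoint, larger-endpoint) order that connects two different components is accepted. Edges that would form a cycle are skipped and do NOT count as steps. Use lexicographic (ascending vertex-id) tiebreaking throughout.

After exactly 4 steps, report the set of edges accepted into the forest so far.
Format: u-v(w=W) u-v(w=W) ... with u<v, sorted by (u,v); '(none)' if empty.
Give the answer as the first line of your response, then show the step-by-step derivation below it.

1-4(w=4) 1-5(w=1) 2-7(w=1) 3-7(w=5)

step 1: add edge 1-5 (w=1); MST = {1-5(w=1)}
step 2: add edge 2-7 (w=1); MST = {1-5(w=1) 2-7(w=1)}
step 3: add edge 1-4 (w=4); MST = {1-4(w=4) 1-5(w=1) 2-7(w=1)}
step 4: add edge 3-7 (w=5); MST = {1-4(w=4) 1-5(w=1) 2-7(w=1) 3-7(w=5)}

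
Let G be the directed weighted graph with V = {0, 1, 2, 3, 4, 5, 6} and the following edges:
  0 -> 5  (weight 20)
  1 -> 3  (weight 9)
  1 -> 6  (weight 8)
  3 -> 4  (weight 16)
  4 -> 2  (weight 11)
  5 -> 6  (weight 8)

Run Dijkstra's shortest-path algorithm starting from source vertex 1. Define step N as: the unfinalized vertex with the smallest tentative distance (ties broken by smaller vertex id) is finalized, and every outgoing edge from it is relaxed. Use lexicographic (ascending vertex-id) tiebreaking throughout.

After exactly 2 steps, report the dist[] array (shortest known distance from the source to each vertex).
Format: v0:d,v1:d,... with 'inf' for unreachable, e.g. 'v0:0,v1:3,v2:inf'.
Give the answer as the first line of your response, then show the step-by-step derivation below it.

v0:inf,v1:0,v2:inf,v3:9,v4:inf,v5:inf,v6:8

step 1: dist = v0:inf,v1:0,v2:inf,v3:9,v4:inf,v5:inf,v6:8
step 2: dist = v0:inf,v1:0,v2:inf,v3:9,v4:inf,v5:inf,v6:8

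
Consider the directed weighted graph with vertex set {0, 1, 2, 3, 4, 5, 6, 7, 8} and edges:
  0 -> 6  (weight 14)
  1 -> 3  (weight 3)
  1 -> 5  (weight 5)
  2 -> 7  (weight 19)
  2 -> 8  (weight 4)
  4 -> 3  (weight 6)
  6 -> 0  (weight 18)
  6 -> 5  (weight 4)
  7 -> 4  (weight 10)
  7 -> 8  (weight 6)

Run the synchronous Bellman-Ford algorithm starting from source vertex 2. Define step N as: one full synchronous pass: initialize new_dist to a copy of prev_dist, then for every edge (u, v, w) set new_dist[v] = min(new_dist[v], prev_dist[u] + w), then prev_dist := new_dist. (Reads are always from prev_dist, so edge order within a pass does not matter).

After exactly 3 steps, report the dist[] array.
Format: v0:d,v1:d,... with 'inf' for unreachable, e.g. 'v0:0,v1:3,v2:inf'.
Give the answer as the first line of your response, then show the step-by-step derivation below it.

v0:inf,v1:inf,v2:0,v3:35,v4:29,v5:inf,v6:inf,v7:19,v8:4

step 1: dist = v0:inf,v1:inf,v2:0,v3:inf,v4:inf,v5:inf,v6:inf,v7:19,v8:4
step 2: dist = v0:inf,v1:inf,v2:0,v3:inf,v4:29,v5:inf,v6:inf,v7:19,v8:4
step 3: dist = v0:inf,v1:inf,v2:0,v3:35,v4:29,v5:inf,v6:inf,v7:19,v8:4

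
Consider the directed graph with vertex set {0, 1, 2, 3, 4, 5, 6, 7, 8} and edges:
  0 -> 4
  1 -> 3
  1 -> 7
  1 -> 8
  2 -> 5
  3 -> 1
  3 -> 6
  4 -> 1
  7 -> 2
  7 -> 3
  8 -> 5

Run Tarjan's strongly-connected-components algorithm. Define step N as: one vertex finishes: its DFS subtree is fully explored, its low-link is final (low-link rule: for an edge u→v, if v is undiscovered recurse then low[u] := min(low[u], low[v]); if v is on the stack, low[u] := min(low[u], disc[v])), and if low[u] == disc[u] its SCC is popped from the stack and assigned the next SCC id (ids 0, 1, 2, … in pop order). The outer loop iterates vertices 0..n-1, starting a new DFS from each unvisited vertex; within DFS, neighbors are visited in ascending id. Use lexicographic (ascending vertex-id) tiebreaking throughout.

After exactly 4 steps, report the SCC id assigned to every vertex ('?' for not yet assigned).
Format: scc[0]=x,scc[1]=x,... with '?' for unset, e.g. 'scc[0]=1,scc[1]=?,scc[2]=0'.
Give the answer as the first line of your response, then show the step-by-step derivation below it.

scc[0]=?,scc[1]=?,scc[2]=2,scc[3]=?,scc[4]=?,scc[5]=1,scc[6]=0,scc[7]=?,scc[8]=?

step 1: low=(low[0]=0,low[1]=2,low[2]=?,low[3]=2,low[4]=1,low[5]=?,low[6]=4,low[7]=?,low[8]=?); scc=(scc[0]=?,scc[1]=?,scc[2]=?,scc[3]=?,scc[4]=?,scc[5]=?,scc[6]=0,scc[7]=?,scc[8]=?)
step 2: low=(low[0]=0,low[1]=2,low[2]=?,low[3]=2,low[4]=1,low[5]=?,low[6]=4,low[7]=?,low[8]=?); scc=(scc[0]=?,scc[1]=?,scc[2]=?,scc[3]=?,scc[4]=?,scc[5]=?,scc[6]=0,scc[7]=?,scc[8]=?)
step 3: low=(low[0]=0,low[1]=2,low[2]=6,low[3]=2,low[4]=1,low[5]=7,low[6]=4,low[7]=5,low[8]=?); scc=(scc[0]=?,scc[1]=?,scc[2]=?,scc[3]=?,scc[4]=?,scc[5]=1,scc[6]=0,scc[7]=?,scc[8]=?)
step 4: low=(low[0]=0,low[1]=2,low[2]=6,low[3]=2,low[4]=1,low[5]=7,low[6]=4,low[7]=5,low[8]=?); scc=(scc[0]=?,scc[1]=?,scc[2]=2,scc[3]=?,scc[4]=?,scc[5]=1,scc[6]=0,scc[7]=?,scc[8]=?)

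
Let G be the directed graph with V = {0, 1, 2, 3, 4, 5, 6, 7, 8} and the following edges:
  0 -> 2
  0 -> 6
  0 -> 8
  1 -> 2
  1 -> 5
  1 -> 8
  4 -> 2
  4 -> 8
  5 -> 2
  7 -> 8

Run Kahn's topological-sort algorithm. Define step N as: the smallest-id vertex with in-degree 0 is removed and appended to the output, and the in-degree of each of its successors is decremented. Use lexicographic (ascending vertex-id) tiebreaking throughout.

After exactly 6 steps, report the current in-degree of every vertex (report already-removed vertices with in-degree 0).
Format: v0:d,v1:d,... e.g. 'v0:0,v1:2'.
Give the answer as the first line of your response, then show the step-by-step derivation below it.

v0:0,v1:0,v2:0,v3:0,v4:0,v5:0,v6:0,v7:0,v8:1

step 1: output 0; order=[0]; indeg=(0,0,3,0,0,1,0,0,3)
step 2: output 1; order=[0,1]; indeg=(0,0,2,0,0,0,0,0,2)
step 3: output 3; order=[0,1,3]; indeg=(0,0,2,0,0,0,0,0,2)
step 4: output 4; order=[0,1,3,4]; indeg=(0,0,1,0,0,0,0,0,1)
step 5: output 5; order=[0,1,3,4,5]; indeg=(0,0,0,0,0,0,0,0,1)
step 6: output 2; order=[0,1,3,4,5,2]; indeg=(0,0,0,0,0,0,0,0,1)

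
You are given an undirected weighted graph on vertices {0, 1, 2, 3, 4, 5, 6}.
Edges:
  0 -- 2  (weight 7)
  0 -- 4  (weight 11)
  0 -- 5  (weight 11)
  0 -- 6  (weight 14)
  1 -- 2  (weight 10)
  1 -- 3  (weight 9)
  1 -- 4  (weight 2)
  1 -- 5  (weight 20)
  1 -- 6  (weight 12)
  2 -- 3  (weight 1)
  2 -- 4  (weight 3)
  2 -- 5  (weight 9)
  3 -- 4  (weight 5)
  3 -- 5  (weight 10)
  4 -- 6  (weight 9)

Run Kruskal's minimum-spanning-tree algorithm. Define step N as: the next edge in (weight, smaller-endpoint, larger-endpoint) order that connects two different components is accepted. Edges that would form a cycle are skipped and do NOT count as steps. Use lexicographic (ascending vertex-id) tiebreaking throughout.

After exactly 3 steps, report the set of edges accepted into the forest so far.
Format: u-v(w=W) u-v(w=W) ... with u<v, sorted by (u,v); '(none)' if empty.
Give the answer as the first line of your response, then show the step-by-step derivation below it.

1-4(w=2) 2-3(w=1) 2-4(w=3)

step 1: add edge 2-3 (w=1); MST = {2-3(w=1)}
step 2: add edge 1-4 (w=2); MST = {1-4(w=2) 2-3(w=1)}
step 3: add edge 2-4 (w=3); MST = {1-4(w=2) 2-3(w=1) 2-4(w=3)}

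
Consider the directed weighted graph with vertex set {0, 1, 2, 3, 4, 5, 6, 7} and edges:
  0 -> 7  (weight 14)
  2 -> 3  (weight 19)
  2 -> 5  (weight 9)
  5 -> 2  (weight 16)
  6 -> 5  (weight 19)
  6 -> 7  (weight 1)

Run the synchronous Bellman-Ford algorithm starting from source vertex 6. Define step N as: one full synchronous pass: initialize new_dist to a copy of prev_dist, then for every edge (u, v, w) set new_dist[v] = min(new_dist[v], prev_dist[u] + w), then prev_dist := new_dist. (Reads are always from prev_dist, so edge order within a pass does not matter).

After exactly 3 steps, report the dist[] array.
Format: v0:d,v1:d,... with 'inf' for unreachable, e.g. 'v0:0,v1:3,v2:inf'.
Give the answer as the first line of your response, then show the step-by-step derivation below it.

v0:inf,v1:inf,v2:35,v3:54,v4:inf,v5:19,v6:0,v7:1

step 1: dist = v0:inf,v1:inf,v2:inf,v3:inf,v4:inf,v5:19,v6:0,v7:1
step 2: dist = v0:inf,v1:inf,v2:35,v3:inf,v4:inf,v5:19,v6:0,v7:1
step 3: dist = v0:inf,v1:inf,v2:35,v3:54,v4:inf,v5:19,v6:0,v7:1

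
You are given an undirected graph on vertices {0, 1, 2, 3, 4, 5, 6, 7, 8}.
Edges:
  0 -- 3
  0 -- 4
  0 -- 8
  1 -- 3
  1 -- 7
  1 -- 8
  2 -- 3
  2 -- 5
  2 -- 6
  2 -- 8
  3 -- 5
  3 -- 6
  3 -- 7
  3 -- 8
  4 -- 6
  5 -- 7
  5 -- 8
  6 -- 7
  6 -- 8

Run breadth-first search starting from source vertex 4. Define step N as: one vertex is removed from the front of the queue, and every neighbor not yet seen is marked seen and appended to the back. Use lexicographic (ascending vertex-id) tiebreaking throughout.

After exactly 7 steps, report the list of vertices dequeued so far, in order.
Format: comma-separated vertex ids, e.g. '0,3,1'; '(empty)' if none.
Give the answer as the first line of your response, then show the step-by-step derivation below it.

4,0,6,3,8,2,7

step 1: dequeue 4; queue=[0,6]; order=4
step 2: dequeue 0; queue=[6,3,8]; order=4,0
step 3: dequeue 6; queue=[3,8,2,7]; order=4,0,6
step 4: dequeue 3; queue=[8,2,7,1,5]; order=4,0,6,3
step 5: dequeue 8; queue=[2,7,1,5]; order=4,0,6,3,8
step 6: dequeue 2; queue=[7,1,5]; order=4,0,6,3,8,2
step 7: dequeue 7; queue=[1,5]; order=4,0,6,3,8,2,7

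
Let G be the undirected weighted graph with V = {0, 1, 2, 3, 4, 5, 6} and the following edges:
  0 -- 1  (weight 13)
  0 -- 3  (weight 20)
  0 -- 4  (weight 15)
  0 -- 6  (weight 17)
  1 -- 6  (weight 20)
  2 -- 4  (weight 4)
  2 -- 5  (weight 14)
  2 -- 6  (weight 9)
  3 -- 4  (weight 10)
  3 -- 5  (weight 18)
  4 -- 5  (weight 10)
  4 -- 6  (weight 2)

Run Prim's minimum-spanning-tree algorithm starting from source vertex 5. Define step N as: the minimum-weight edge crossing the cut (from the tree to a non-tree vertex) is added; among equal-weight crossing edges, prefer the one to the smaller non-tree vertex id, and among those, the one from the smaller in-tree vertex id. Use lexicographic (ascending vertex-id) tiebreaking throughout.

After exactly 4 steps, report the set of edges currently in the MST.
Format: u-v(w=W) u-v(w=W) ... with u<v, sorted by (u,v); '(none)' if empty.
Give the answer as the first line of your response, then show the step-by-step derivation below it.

2-4(w=4) 3-4(w=10) 4-5(w=10) 4-6(w=2)

step 1: add edge 4-5 (w=10); MST = {4-5(w=10)}
step 2: add edge 4-6 (w=2); MST = {4-5(w=10) 4-6(w=2)}
step 3: add edge 2-4 (w=4); MST = {2-4(w=4) 4-5(w=10) 4-6(w=2)}
step 4: add edge 3-4 (w=10); MST = {2-4(w=4) 3-4(w=10) 4-5(w=10) 4-6(w=2)}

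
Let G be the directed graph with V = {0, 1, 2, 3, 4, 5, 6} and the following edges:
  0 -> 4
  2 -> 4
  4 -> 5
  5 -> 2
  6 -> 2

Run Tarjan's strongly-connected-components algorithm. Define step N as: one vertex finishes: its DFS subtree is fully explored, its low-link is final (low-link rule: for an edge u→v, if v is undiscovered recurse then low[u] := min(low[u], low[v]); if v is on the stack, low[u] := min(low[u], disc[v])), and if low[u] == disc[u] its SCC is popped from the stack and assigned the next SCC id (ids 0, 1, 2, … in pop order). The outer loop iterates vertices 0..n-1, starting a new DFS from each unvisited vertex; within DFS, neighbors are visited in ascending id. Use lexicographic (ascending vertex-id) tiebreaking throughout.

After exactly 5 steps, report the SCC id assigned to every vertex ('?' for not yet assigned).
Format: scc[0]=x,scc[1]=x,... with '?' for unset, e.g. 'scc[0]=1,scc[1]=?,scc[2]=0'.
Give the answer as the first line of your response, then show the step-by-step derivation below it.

scc[0]=1,scc[1]=2,scc[2]=0,scc[3]=?,scc[4]=0,scc[5]=0,scc[6]=?

step 1: low=(low[0]=0,low[1]=?,low[2]=1,low[3]=?,low[4]=1,low[5]=2,low[6]=?); scc=(scc[0]=?,scc[1]=?,scc[2]=?,scc[3]=?,scc[4]=?,scc[5]=?,scc[6]=?)
step 2: low=(low[0]=0,low[1]=?,low[2]=1,low[3]=?,low[4]=1,low[5]=1,low[6]=?); scc=(scc[0]=?,scc[1]=?,scc[2]=?,scc[3]=?,scc[4]=?,scc[5]=?,scc[6]=?)
step 3: low=(low[0]=0,low[1]=?,low[2]=1,low[3]=?,low[4]=1,low[5]=1,low[6]=?); scc=(scc[0]=?,scc[1]=?,scc[2]=0,scc[3]=?,scc[4]=0,scc[5]=0,scc[6]=?)
step 4: low=(low[0]=0,low[1]=?,low[2]=1,low[3]=?,low[4]=1,low[5]=1,low[6]=?); scc=(scc[0]=1,scc[1]=?,scc[2]=0,scc[3]=?,scc[4]=0,scc[5]=0,scc[6]=?)
step 5: low=(low[0]=0,low[1]=4,low[2]=1,low[3]=?,low[4]=1,low[5]=1,low[6]=?); scc=(scc[0]=1,scc[1]=2,scc[2]=0,scc[3]=?,scc[4]=0,scc[5]=0,scc[6]=?)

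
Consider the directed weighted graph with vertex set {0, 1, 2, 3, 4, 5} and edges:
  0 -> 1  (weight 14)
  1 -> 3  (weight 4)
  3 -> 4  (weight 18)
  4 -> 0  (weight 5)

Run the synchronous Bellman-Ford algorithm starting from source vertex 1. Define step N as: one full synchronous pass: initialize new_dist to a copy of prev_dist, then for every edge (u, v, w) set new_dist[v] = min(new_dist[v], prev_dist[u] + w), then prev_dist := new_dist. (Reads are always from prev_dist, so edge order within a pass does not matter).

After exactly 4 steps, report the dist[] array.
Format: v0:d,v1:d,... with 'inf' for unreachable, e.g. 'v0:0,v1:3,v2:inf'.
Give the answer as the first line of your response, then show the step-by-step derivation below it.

v0:27,v1:0,v2:inf,v3:4,v4:22,v5:inf

step 1: dist = v0:inf,v1:0,v2:inf,v3:4,v4:inf,v5:inf
step 2: dist = v0:inf,v1:0,v2:inf,v3:4,v4:22,v5:inf
step 3: dist = v0:27,v1:0,v2:inf,v3:4,v4:22,v5:inf
step 4: dist = v0:27,v1:0,v2:inf,v3:4,v4:22,v5:inf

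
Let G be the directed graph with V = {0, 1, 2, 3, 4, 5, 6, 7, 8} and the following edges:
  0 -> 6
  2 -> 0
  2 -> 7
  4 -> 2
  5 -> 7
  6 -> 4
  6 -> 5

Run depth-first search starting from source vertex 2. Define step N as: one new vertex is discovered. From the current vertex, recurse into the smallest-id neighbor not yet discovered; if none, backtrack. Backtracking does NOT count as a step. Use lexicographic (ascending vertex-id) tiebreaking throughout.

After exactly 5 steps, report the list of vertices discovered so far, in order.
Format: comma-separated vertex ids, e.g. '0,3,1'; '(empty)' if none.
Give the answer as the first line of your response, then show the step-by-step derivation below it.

2,0,6,4,5

step 1: discover 2; path=2; order=2
step 2: discover 0; path=2>0; order=2,0
step 3: discover 6; path=2>0>6; order=2,0,6
step 4: discover 4; path=2>0>6>4; order=2,0,6,4
step 5: discover 5; path=2>0>6>5; order=2,0,6,4,5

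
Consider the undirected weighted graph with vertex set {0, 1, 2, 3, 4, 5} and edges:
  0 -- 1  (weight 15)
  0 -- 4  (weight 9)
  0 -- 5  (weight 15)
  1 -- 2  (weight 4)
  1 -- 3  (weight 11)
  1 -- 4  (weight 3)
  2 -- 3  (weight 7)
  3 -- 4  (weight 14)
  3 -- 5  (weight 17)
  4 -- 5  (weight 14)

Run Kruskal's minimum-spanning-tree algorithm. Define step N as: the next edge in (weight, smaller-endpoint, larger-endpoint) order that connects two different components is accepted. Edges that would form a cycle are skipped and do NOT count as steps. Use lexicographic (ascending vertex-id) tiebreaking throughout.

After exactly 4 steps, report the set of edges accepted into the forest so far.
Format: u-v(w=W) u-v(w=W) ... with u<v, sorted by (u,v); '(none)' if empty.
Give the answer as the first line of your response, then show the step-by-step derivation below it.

0-4(w=9) 1-2(w=4) 1-4(w=3) 2-3(w=7)

step 1: add edge 1-4 (w=3); MST = {1-4(w=3)}
step 2: add edge 1-2 (w=4); MST = {1-2(w=4) 1-4(w=3)}
step 3: add edge 2-3 (w=7); MST = {1-2(w=4) 1-4(w=3) 2-3(w=7)}
step 4: add edge 0-4 (w=9); MST = {0-4(w=9) 1-2(w=4) 1-4(w=3) 2-3(w=7)}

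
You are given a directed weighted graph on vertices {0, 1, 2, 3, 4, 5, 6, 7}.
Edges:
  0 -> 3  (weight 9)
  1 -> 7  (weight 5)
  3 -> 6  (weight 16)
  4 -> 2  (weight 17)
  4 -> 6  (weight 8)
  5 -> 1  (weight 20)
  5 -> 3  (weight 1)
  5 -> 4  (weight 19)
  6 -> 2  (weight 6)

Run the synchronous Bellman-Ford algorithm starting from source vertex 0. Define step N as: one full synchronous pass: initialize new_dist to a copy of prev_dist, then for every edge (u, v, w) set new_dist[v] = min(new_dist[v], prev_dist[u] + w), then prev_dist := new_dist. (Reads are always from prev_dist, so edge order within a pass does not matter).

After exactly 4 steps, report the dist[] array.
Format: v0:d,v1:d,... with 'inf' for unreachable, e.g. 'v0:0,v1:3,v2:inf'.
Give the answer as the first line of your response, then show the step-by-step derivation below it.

v0:0,v1:inf,v2:31,v3:9,v4:inf,v5:inf,v6:25,v7:inf

step 1: dist = v0:0,v1:inf,v2:inf,v3:9,v4:inf,v5:inf,v6:inf,v7:inf
step 2: dist = v0:0,v1:inf,v2:inf,v3:9,v4:inf,v5:inf,v6:25,v7:inf
step 3: dist = v0:0,v1:inf,v2:31,v3:9,v4:inf,v5:inf,v6:25,v7:inf
step 4: dist = v0:0,v1:inf,v2:31,v3:9,v4:inf,v5:inf,v6:25,v7:inf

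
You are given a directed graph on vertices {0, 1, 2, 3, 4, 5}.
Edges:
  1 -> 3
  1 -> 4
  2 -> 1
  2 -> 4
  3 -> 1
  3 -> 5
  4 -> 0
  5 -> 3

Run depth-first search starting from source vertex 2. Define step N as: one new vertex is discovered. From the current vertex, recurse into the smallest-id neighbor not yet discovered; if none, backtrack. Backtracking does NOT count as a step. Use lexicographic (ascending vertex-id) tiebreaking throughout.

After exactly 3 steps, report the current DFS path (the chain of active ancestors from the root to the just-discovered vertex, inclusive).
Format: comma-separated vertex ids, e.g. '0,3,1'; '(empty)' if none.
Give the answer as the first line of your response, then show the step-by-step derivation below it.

2,1,3

step 1: discover 2; path=2; order=2
step 2: discover 1; path=2>1; order=2,1
step 3: discover 3; path=2>1>3; order=2,1,3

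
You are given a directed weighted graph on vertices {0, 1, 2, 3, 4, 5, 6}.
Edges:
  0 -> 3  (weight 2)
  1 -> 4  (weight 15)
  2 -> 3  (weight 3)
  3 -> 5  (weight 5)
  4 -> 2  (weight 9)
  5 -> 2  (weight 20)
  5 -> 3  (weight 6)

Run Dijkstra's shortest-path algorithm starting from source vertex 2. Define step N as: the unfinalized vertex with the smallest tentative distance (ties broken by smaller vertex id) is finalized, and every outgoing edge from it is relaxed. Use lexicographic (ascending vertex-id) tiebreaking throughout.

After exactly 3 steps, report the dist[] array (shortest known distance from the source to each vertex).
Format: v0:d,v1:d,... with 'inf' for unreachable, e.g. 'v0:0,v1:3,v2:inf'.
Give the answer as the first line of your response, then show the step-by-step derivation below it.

v0:inf,v1:inf,v2:0,v3:3,v4:inf,v5:8,v6:inf

step 1: dist = v0:inf,v1:inf,v2:0,v3:3,v4:inf,v5:inf,v6:inf
step 2: dist = v0:inf,v1:inf,v2:0,v3:3,v4:inf,v5:8,v6:inf
step 3: dist = v0:inf,v1:inf,v2:0,v3:3,v4:inf,v5:8,v6:inf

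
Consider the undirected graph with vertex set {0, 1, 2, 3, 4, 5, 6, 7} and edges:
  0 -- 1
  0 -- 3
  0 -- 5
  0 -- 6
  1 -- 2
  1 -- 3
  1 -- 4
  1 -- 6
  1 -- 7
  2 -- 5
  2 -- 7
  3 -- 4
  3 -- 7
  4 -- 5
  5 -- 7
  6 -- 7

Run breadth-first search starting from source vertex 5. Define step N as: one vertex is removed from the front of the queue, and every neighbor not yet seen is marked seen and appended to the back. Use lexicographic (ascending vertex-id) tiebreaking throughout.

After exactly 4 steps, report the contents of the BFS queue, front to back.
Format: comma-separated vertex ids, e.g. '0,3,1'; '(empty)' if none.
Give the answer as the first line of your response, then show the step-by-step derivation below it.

7,1,3,6

step 1: dequeue 5; queue=[0,2,4,7]; order=5
step 2: dequeue 0; queue=[2,4,7,1,3,6]; order=5,0
step 3: dequeue 2; queue=[4,7,1,3,6]; order=5,0,2
step 4: dequeue 4; queue=[7,1,3,6]; order=5,0,2,4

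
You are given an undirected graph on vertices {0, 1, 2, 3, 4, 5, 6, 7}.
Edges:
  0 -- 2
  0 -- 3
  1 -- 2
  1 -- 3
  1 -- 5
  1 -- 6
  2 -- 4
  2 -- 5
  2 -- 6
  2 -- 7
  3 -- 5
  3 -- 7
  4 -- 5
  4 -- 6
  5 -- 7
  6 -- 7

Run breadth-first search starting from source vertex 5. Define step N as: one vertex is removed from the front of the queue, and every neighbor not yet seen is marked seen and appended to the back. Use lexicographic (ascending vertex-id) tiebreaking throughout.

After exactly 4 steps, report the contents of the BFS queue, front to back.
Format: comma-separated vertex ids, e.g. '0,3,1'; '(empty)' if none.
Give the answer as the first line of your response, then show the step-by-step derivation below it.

4,7,6,0

step 1: dequeue 5; queue=[1,2,3,4,7]; order=5
step 2: dequeue 1; queue=[2,3,4,7,6]; order=5,1
step 3: dequeue 2; queue=[3,4,7,6,0]; order=5,1,2
step 4: dequeue 3; queue=[4,7,6,0]; order=5,1,2,3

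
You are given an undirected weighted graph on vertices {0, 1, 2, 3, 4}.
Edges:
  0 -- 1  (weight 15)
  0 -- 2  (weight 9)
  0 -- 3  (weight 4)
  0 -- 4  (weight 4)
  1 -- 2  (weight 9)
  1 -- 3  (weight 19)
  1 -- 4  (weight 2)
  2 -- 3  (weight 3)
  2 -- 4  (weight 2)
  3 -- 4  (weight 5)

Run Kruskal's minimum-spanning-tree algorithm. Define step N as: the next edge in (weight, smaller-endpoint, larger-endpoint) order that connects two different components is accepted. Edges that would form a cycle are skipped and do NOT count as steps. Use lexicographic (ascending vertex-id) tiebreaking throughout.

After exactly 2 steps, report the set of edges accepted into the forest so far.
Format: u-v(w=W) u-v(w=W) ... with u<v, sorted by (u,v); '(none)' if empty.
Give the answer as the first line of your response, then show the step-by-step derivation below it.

1-4(w=2) 2-4(w=2)

step 1: add edge 1-4 (w=2); MST = {1-4(w=2)}
step 2: add edge 2-4 (w=2); MST = {1-4(w=2) 2-4(w=2)}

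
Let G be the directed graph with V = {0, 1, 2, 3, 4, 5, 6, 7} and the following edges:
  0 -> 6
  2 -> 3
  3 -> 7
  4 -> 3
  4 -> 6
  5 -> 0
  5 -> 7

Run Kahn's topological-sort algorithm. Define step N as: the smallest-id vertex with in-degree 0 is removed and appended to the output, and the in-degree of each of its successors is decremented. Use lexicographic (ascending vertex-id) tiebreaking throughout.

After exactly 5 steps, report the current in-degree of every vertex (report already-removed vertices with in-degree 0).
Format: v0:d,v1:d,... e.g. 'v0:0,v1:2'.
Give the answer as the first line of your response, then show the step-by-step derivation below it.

v0:0,v1:0,v2:0,v3:0,v4:0,v5:0,v6:1,v7:0

step 1: output 1; order=[1]; indeg=(1,0,0,2,0,0,2,2)
step 2: output 2; order=[1,2]; indeg=(1,0,0,1,0,0,2,2)
step 3: output 4; order=[1,2,4]; indeg=(1,0,0,0,0,0,1,2)
step 4: output 3; order=[1,2,4,3]; indeg=(1,0,0,0,0,0,1,1)
step 5: output 5; order=[1,2,4,3,5]; indeg=(0,0,0,0,0,0,1,0)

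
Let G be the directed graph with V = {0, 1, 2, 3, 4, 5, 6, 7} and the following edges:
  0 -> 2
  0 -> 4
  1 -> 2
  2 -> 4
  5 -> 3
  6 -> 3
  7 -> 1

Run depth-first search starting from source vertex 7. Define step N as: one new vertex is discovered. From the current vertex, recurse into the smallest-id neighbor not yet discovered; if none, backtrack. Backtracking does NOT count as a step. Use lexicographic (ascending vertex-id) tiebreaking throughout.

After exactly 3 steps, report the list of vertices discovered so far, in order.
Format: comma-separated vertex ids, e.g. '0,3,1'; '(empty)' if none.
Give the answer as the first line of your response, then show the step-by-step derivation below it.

7,1,2

step 1: discover 7; path=7; order=7
step 2: discover 1; path=7>1; order=7,1
step 3: discover 2; path=7>1>2; order=7,1,2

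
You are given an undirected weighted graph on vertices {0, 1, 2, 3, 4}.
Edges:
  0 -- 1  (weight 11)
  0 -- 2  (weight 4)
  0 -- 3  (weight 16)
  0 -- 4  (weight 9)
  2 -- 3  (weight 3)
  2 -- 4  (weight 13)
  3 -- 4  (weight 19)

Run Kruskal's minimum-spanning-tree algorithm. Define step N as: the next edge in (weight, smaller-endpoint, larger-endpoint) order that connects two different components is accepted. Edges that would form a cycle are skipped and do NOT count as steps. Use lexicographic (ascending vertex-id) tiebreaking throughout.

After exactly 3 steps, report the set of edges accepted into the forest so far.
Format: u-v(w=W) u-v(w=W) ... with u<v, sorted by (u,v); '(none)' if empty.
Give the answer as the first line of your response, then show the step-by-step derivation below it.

0-2(w=4) 0-4(w=9) 2-3(w=3)

step 1: add edge 2-3 (w=3); MST = {2-3(w=3)}
step 2: add edge 0-2 (w=4); MST = {0-2(w=4) 2-3(w=3)}
step 3: add edge 0-4 (w=9); MST = {0-2(w=4) 0-4(w=9) 2-3(w=3)}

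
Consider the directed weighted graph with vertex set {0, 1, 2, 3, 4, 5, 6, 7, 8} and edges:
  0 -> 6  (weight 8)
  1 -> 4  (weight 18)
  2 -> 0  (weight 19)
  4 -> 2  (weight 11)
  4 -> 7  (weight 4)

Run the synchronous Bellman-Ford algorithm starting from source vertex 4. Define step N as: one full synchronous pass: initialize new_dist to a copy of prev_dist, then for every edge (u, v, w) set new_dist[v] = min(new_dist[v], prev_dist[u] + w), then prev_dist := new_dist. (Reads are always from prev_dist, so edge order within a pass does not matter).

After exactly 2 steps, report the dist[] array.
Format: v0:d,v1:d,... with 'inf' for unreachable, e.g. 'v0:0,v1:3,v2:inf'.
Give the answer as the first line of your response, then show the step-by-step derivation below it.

v0:30,v1:inf,v2:11,v3:inf,v4:0,v5:inf,v6:inf,v7:4,v8:inf

step 1: dist = v0:inf,v1:inf,v2:11,v3:inf,v4:0,v5:inf,v6:inf,v7:4,v8:inf
step 2: dist = v0:30,v1:inf,v2:11,v3:inf,v4:0,v5:inf,v6:inf,v7:4,v8:inf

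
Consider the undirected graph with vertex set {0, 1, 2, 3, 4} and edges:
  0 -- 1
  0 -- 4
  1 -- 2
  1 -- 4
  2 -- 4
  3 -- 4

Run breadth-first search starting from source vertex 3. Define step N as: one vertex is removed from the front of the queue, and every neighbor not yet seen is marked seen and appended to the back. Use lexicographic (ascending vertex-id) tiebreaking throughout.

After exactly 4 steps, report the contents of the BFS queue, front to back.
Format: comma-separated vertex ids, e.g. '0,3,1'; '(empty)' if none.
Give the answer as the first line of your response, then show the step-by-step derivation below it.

2

step 1: dequeue 3; queue=[4]; order=3
step 2: dequeue 4; queue=[0,1,2]; order=3,4
step 3: dequeue 0; queue=[1,2]; order=3,4,0
step 4: dequeue 1; queue=[2]; order=3,4,0,1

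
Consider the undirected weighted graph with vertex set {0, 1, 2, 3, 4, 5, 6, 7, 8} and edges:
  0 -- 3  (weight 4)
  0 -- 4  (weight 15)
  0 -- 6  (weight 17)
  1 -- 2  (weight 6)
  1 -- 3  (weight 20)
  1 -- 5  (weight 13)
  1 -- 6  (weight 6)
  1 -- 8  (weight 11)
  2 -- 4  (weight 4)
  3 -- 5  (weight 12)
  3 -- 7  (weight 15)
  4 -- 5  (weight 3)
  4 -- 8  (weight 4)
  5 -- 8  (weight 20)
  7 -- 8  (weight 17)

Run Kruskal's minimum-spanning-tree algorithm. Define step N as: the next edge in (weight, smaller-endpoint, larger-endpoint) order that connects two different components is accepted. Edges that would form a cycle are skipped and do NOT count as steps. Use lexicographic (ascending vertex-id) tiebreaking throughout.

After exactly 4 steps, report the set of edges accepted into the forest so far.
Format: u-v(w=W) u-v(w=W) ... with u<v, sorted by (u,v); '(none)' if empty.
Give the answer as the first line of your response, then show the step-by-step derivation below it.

0-3(w=4) 2-4(w=4) 4-5(w=3) 4-8(w=4)

step 1: add edge 4-5 (w=3); MST = {4-5(w=3)}
step 2: add edge 0-3 (w=4); MST = {0-3(w=4) 4-5(w=3)}
step 3: add edge 2-4 (w=4); MST = {0-3(w=4) 2-4(w=4) 4-5(w=3)}
step 4: add edge 4-8 (w=4); MST = {0-3(w=4) 2-4(w=4) 4-5(w=3) 4-8(w=4)}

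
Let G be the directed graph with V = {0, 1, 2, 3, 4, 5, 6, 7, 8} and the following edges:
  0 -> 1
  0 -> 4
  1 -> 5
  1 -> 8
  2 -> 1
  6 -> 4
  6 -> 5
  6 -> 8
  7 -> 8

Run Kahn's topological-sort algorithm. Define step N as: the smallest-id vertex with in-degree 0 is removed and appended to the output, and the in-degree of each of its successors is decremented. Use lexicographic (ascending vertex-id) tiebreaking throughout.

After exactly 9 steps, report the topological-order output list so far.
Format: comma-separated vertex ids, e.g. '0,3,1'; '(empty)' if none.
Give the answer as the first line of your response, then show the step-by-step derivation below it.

0,2,1,3,6,4,5,7,8

step 1: output 0; order=[0]; indeg=(0,1,0,0,1,2,0,0,3)
step 2: output 2; order=[0,2]; indeg=(0,0,0,0,1,2,0,0,3)
step 3: output 1; order=[0,2,1]; indeg=(0,0,0,0,1,1,0,0,2)
step 4: output 3; order=[0,2,1,3]; indeg=(0,0,0,0,1,1,0,0,2)
step 5: output 6; order=[0,2,1,3,6]; indeg=(0,0,0,0,0,0,0,0,1)
step 6: output 4; order=[0,2,1,3,6,4]; indeg=(0,0,0,0,0,0,0,0,1)
step 7: output 5; order=[0,2,1,3,6,4,5]; indeg=(0,0,0,0,0,0,0,0,1)
step 8: output 7; order=[0,2,1,3,6,4,5,7]; indeg=(0,0,0,0,0,0,0,0,0)
step 9: output 8; order=[0,2,1,3,6,4,5,7,8]; indeg=(0,0,0,0,0,0,0,0,0)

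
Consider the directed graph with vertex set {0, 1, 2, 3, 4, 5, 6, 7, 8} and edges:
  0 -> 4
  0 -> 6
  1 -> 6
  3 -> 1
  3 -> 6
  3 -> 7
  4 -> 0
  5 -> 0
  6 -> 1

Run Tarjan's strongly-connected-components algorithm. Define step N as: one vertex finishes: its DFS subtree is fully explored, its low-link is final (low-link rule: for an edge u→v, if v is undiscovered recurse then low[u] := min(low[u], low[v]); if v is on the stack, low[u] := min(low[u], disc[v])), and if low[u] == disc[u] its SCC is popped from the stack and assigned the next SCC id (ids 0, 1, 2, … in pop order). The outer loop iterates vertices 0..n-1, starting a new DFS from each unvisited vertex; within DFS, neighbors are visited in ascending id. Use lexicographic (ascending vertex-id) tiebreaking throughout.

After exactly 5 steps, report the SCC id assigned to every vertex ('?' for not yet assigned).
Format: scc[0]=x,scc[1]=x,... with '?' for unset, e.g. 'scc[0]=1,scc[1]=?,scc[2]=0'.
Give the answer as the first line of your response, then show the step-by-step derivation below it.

scc[0]=1,scc[1]=0,scc[2]=2,scc[3]=?,scc[4]=1,scc[5]=?,scc[6]=0,scc[7]=?,scc[8]=?

step 1: low=(low[0]=0,low[1]=?,low[2]=?,low[3]=?,low[4]=0,low[5]=?,low[6]=?,low[7]=?,low[8]=?); scc=(scc[0]=?,scc[1]=?,scc[2]=?,scc[3]=?,scc[4]=?,scc[5]=?,scc[6]=?,scc[7]=?,scc[8]=?)
step 2: low=(low[0]=0,low[1]=2,low[2]=?,low[3]=?,low[4]=0,low[5]=?,low[6]=2,low[7]=?,low[8]=?); scc=(scc[0]=?,scc[1]=?,scc[2]=?,scc[3]=?,scc[4]=?,scc[5]=?,scc[6]=?,scc[7]=?,scc[8]=?)
step 3: low=(low[0]=0,low[1]=2,low[2]=?,low[3]=?,low[4]=0,low[5]=?,low[6]=2,low[7]=?,low[8]=?); scc=(scc[0]=?,scc[1]=0,scc[2]=?,scc[3]=?,scc[4]=?,scc[5]=?,scc[6]=0,scc[7]=?,scc[8]=?)
step 4: low=(low[0]=0,low[1]=2,low[2]=?,low[3]=?,low[4]=0,low[5]=?,low[6]=2,low[7]=?,low[8]=?); scc=(scc[0]=1,scc[1]=0,scc[2]=?,scc[3]=?,scc[4]=1,scc[5]=?,scc[6]=0,scc[7]=?,scc[8]=?)
step 5: low=(low[0]=0,low[1]=2,low[2]=4,low[3]=?,low[4]=0,low[5]=?,low[6]=2,low[7]=?,low[8]=?); scc=(scc[0]=1,scc[1]=0,scc[2]=2,scc[3]=?,scc[4]=1,scc[5]=?,scc[6]=0,scc[7]=?,scc[8]=?)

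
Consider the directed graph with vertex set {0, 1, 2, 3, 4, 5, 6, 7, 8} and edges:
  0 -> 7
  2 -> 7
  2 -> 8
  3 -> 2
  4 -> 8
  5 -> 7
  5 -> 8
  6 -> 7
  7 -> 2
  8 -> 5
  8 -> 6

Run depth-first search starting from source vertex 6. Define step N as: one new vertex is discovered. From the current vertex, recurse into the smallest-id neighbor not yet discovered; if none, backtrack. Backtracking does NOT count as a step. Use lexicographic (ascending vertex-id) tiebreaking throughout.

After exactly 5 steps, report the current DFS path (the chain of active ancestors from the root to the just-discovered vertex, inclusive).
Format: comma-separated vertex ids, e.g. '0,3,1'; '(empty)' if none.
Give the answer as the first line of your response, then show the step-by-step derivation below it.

6,7,2,8,5

step 1: discover 6; path=6; order=6
step 2: discover 7; path=6>7; order=6,7
step 3: discover 2; path=6>7>2; order=6,7,2
step 4: discover 8; path=6>7>2>8; order=6,7,2,8
step 5: discover 5; path=6>7>2>8>5; order=6,7,2,8,5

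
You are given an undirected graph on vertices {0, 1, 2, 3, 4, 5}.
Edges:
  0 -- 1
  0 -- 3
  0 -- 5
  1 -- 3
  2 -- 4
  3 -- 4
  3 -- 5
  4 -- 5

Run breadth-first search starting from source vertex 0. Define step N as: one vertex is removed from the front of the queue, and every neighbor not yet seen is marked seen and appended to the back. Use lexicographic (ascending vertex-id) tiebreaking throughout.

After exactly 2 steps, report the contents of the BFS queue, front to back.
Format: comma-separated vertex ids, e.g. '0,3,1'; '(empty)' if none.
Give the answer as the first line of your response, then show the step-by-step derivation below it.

3,5

step 1: dequeue 0; queue=[1,3,5]; order=0
step 2: dequeue 1; queue=[3,5]; order=0,1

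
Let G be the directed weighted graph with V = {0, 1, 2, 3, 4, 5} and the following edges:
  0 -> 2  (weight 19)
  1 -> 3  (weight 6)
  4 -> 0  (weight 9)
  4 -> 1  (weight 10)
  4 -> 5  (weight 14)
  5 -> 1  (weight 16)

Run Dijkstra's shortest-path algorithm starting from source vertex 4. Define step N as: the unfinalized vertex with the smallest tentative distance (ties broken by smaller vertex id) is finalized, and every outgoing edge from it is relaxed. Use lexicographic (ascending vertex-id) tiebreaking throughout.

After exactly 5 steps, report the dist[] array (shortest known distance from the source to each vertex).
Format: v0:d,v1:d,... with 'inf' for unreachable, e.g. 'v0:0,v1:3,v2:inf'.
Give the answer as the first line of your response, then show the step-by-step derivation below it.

v0:9,v1:10,v2:28,v3:16,v4:0,v5:14

step 1: dist = v0:9,v1:10,v2:inf,v3:inf,v4:0,v5:14
step 2: dist = v0:9,v1:10,v2:28,v3:inf,v4:0,v5:14
step 3: dist = v0:9,v1:10,v2:28,v3:16,v4:0,v5:14
step 4: dist = v0:9,v1:10,v2:28,v3:16,v4:0,v5:14
step 5: dist = v0:9,v1:10,v2:28,v3:16,v4:0,v5:14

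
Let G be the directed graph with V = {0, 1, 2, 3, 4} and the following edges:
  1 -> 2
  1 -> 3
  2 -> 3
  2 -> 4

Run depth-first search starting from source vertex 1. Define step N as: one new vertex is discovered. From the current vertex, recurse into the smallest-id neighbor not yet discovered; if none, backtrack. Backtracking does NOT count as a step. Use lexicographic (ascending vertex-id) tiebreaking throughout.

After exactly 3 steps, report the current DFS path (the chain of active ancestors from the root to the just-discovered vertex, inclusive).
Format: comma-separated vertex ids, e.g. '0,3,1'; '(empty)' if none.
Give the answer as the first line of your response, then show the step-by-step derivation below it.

1,2,3

step 1: discover 1; path=1; order=1
step 2: discover 2; path=1>2; order=1,2
step 3: discover 3; path=1>2>3; order=1,2,3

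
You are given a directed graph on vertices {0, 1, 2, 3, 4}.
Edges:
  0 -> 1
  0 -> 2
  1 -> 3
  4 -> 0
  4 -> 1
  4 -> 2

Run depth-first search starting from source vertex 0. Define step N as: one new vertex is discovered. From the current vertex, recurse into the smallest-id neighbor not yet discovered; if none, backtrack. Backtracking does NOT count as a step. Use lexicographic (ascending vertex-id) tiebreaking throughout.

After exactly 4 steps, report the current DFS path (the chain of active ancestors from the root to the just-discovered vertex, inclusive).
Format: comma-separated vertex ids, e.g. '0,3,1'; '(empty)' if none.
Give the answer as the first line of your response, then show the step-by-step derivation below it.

0,2

step 1: discover 0; path=0; order=0
step 2: discover 1; path=0>1; order=0,1
step 3: discover 3; path=0>1>3; order=0,1,3
step 4: discover 2; path=0>2; order=0,1,3,2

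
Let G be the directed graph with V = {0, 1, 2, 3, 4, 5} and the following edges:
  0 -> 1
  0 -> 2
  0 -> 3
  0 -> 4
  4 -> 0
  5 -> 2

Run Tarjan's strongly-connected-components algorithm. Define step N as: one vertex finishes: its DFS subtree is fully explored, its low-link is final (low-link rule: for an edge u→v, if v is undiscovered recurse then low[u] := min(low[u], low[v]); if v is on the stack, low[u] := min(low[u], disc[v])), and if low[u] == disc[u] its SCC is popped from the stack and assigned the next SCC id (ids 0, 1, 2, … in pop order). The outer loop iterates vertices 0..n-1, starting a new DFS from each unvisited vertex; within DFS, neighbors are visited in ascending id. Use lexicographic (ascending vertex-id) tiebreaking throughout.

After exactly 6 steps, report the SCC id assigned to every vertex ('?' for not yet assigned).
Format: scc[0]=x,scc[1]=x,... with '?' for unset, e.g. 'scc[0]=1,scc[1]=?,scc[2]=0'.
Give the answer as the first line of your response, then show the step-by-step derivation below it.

scc[0]=3,scc[1]=0,scc[2]=1,scc[3]=2,scc[4]=3,scc[5]=4

step 1: low=(low[0]=0,low[1]=1,low[2]=?,low[3]=?,low[4]=?,low[5]=?); scc=(scc[0]=?,scc[1]=0,scc[2]=?,scc[3]=?,scc[4]=?,scc[5]=?)
step 2: low=(low[0]=0,low[1]=1,low[2]=2,low[3]=?,low[4]=?,low[5]=?); scc=(scc[0]=?,scc[1]=0,scc[2]=1,scc[3]=?,scc[4]=?,scc[5]=?)
step 3: low=(low[0]=0,low[1]=1,low[2]=2,low[3]=3,low[4]=?,low[5]=?); scc=(scc[0]=?,scc[1]=0,scc[2]=1,scc[3]=2,scc[4]=?,scc[5]=?)
step 4: low=(low[0]=0,low[1]=1,low[2]=2,low[3]=3,low[4]=0,low[5]=?); scc=(scc[0]=?,scc[1]=0,scc[2]=1,scc[3]=2,scc[4]=?,scc[5]=?)
step 5: low=(low[0]=0,low[1]=1,low[2]=2,low[3]=3,low[4]=0,low[5]=?); scc=(scc[0]=3,scc[1]=0,scc[2]=1,scc[3]=2,scc[4]=3,scc[5]=?)
step 6: low=(low[0]=0,low[1]=1,low[2]=2,low[3]=3,low[4]=0,low[5]=5); scc=(scc[0]=3,scc[1]=0,scc[2]=1,scc[3]=2,scc[4]=3,scc[5]=4)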